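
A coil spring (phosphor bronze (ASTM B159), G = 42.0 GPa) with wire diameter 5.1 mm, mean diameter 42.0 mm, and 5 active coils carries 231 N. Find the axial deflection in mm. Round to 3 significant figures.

k = Gd⁴/(8D³N_a) = (42.0×10³)(5.1⁴)/(8·42.0³·5) = 9.5879 N/mm
δ = F/k = 231 / 9.5879 = 24.093 mm

24.1 mm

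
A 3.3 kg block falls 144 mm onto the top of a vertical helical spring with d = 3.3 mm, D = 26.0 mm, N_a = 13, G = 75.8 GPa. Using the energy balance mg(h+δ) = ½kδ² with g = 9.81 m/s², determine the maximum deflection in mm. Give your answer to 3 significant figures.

50.6 mm

k = Gd⁴/(8D³N_a) = (75.8×10³)(3.3⁴)/(8·26.0³·13) = 4.9178 N/mm
W = mg = 3.3 × 9.81 = 32.373 N
½kδ² − Wδ − Wh = 0 → δ = (W + √(W² + 2kWh))/k
δ = (32.373 + √(1048 + 45850.8))/4.9178 = (32.373 + 216.56)/4.9178 = 50.619 mm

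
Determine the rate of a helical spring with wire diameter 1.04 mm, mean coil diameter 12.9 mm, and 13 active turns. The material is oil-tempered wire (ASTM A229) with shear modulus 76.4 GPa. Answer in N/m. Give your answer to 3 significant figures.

400 N/m

k = Gd⁴/(8D³N_a) = (76.4×10³ × 1.04⁴) / (8 × 12.9³ × 13)
  = 89377.2 / 223256 = 0.40034 N/mm = 400.34 N/m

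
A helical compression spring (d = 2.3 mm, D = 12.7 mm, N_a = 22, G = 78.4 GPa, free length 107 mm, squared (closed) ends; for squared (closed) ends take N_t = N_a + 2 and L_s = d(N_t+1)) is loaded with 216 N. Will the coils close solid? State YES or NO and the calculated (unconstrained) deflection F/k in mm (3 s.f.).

NO, δ = 35.5 mm

k = Gd⁴/(8D³N_a) = (78.4×10³)(2.3⁴)/(8·12.7³·22) = 6.0856 N/mm
N_t = 24; L_s = 2.3·25 = 57.5 mm; δ_solid = L₀ − L_s = 107 − 57.5 = 49.5 mm
δ = F/k = 216/6.0856 = 35.494 mm
δ < δ_solid → spring does not go solid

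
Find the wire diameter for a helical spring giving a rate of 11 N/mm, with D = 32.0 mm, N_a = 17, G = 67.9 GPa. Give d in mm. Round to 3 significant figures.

d = (8D³N_a·k / G)^(1/4) = (8·32.0³·17·11 / (67.9×10³))^0.25
  = (721.96)^0.25 = 5.1836 mm

5.18 mm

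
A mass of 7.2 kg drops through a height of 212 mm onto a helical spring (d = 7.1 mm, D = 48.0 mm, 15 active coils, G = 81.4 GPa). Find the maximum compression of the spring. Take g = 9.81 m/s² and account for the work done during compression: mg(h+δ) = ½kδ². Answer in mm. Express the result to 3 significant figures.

k = Gd⁴/(8D³N_a) = (81.4×10³)(7.1⁴)/(8·48.0³·15) = 15.587 N/mm
W = mg = 7.2 × 9.81 = 70.632 N
½kδ² − Wδ − Wh = 0 → δ = (W + √(W² + 2kWh))/k
δ = (70.632 + √(4988.9 + 466789))/15.587 = (70.632 + 686.86)/15.587 = 48.599 mm

48.6 mm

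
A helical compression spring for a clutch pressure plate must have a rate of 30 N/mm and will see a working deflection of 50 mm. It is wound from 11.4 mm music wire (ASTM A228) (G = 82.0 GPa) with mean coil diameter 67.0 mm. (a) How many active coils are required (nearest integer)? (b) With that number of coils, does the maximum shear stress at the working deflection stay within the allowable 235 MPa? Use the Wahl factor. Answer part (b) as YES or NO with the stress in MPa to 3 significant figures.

(a) 19 coils; (b) YES, τ_max = 220 MPa

N_a = Gd⁴/(8D³k) = (82.0×10³)(11.4⁴)/(8·67.0³·30) = 19.19 → N_a = 19
Actual rate k = Gd⁴/(8D³·19) = 30.295 N/mm
Working load F = kδ = 30.295·50 = 1514.7 N
C = 67.0/11.4 = 5.8772; K_W = (4C−1)/(4C−4)+0.615/C = 1.2584
τ_max = K_W·8FD/(πd³) = 1.2584·174.44 = 219.51 MPa
τ_max ≤ 235 MPa → acceptable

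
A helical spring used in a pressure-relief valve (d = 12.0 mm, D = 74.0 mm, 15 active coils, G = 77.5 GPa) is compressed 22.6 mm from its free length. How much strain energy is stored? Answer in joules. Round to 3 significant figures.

k = Gd⁴/(8D³N_a) = (77.5×10³)(12.0⁴)/(8·74.0³·15) = 33.048 N/mm
U = ½kδ² = 0.5 × 33.048 × 22.6² = 8439.9 N·mm = 8.4399 J

8.44 J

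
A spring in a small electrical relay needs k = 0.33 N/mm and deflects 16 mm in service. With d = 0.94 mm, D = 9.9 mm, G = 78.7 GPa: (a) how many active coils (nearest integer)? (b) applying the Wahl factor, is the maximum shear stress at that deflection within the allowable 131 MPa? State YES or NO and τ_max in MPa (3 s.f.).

(a) 24 coils; (b) NO, τ_max = 182 MPa

N_a = Gd⁴/(8D³k) = (78.7×10³)(0.94⁴)/(8·9.9³·0.33) = 23.99 → N_a = 24
Actual rate k = Gd⁴/(8D³·24) = 0.32982 N/mm
Working load F = kδ = 0.32982·16 = 5.2771 N
C = 9.9/0.94 = 10.5319; K_W = (4C−1)/(4C−4)+0.615/C = 1.1371
τ_max = K_W·8FD/(πd³) = 1.1371·160.17 = 182.13 MPa
τ_max > 131 MPa → exceeds allowable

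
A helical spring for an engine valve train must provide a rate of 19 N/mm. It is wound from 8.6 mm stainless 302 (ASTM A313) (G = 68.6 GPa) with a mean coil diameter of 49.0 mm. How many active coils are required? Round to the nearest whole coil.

21

N_a = Gd⁴/(8D³k) = (68.6×10³ × 8.6⁴)/(8 × 49.0³ × 19)
    = 3.75248e+08 / 1.78826e+07 = 20.98 → 21 coils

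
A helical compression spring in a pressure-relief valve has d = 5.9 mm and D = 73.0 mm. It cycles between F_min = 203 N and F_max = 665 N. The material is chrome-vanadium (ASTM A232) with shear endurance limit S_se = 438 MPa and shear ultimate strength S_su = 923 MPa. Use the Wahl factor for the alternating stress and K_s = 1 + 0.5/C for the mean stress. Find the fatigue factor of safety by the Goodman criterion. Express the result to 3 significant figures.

1.03

C = D/d = 73.0/5.9 = 12.3729; K_W = (4C−1)/(4C−4)+0.615/C = 1.1157; K_s = 1+0.5/C = 1.0404
F_a = (F_max−F_min)/2 = 231 N; F_m = (F_max+F_min)/2 = 434 N
τ_a = K_W·8F_aD/(πd³) = 1.1157 × 209.08 = 233.26 MPa
τ_m = K_s·8F_mD/(πd³) = 1.0404 × 392.82 = 408.7 MPa
Goodman: 1/n_f = τ_a/S_se + τ_m/S_su = 233.26/438 + 408.7/923 = 0.53257 + 0.44279 = 0.97536
n_f = 1/0.97536 = 1.025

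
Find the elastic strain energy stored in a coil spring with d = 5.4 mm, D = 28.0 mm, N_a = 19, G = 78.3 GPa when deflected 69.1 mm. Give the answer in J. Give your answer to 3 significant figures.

k = Gd⁴/(8D³N_a) = (78.3×10³)(5.4⁴)/(8·28.0³·19) = 19.954 N/mm
U = ½kδ² = 0.5 × 19.954 × 69.1² = 47637 N·mm = 47.637 J

47.6 J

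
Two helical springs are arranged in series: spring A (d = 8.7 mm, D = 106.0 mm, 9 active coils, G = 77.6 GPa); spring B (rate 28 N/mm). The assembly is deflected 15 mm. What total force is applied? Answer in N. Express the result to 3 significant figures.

k_A = Gd⁴/(8D³N_a) = (77.6×10³)(8.7⁴)/(8·106.0³·9) = 5.1843 N/mm
Series: 1/k_eq = 1/5.1843 + 1/28 = 0.22861; k_eq = 4.3744 N/mm
F = k_eq·δ = 4.3744·15 = 65.615 N

65.6 N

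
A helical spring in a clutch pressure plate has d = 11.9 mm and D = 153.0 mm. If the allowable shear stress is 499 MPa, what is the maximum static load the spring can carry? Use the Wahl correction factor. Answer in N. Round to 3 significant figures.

1940 N

C = D/d = 153.0/11.9 = 12.8571
K_W = (4C−1)/(4C−4) + 0.615/C = 50.429/47.429 + 0.0478 = 1.1111
τ_max = K·8FD/(πd³) → F_max = τ_allow·πd³/(8DK)
F_max = 499·π·11.9³/(8·153.0·1.1111) = 2.6417e+06/1360 = 1942.5 N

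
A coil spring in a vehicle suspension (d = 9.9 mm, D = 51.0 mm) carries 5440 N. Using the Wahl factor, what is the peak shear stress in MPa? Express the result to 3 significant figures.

947 MPa

Spring index C = D/d = 51.0/9.9 = 5.1515
K_W = (4C−1)/(4C−4) + 0.615/C = 19.606/16.606 + 0.1194 = 1.3000
τ₀ = 8FD/(πd³) = 8·5440·51.0/(π·9.9³) = 2.21952e+06/3048.3 = 728.12 MPa
τ_max = K·τ₀ = 1.3000 × 728.12 = 946.59 MPa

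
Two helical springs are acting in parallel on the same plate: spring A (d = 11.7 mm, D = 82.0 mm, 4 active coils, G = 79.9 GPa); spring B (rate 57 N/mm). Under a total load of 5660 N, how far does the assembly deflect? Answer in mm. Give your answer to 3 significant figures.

39.9 mm

k_A = Gd⁴/(8D³N_a) = (79.9×10³)(11.7⁴)/(8·82.0³·4) = 84.859 N/mm
Parallel: k_eq = 84.859 + 57 = 141.86 N/mm
δ = F/k_eq = 5660/141.86 = 39.899 mm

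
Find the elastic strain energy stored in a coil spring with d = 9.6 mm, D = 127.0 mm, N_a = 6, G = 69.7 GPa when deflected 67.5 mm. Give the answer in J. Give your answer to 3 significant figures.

k = Gd⁴/(8D³N_a) = (69.7×10³)(9.6⁴)/(8·127.0³·6) = 6.021 N/mm
U = ½kδ² = 0.5 × 6.021 × 67.5² = 13716 N·mm = 13.716 J

13.7 J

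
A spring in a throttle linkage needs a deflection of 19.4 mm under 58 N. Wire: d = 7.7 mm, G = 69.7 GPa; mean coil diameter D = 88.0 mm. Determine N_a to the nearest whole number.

15

Required rate k = F/δ = 58/19.4 = 2.9897 N/mm
N_a = Gd⁴/(8D³k) = (69.7×10³ × 7.7⁴)/(8 × 88.0³ × 2.9897)
    = 2.45017e+08 / 1.62991e+07 = 15.03 → 15 coils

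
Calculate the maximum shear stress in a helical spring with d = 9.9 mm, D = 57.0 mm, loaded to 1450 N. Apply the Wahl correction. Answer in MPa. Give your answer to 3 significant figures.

274 MPa

Spring index C = D/d = 57.0/9.9 = 5.7576
K_W = (4C−1)/(4C−4) + 0.615/C = 22.030/19.030 + 0.1068 = 1.2645
τ₀ = 8FD/(πd³) = 8·1450·57.0/(π·9.9³) = 661200/3048.3 = 216.91 MPa
τ_max = K·τ₀ = 1.2645 × 216.91 = 274.27 MPa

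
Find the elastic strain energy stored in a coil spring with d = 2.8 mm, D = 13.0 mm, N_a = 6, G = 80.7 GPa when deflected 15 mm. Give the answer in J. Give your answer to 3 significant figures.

k = Gd⁴/(8D³N_a) = (80.7×10³)(2.8⁴)/(8·13.0³·6) = 47.036 N/mm
U = ½kδ² = 0.5 × 47.036 × 15² = 5291.6 N·mm = 5.2916 J

5.29 J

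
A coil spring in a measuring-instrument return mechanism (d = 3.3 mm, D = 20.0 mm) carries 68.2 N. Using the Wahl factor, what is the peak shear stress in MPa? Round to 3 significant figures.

121 MPa

Spring index C = D/d = 20.0/3.3 = 6.0606
K_W = (4C−1)/(4C−4) + 0.615/C = 23.242/20.242 + 0.1015 = 1.2497
τ₀ = 8FD/(πd³) = 8·68.2·20.0/(π·3.3³) = 10912/112.9 = 96.652 MPa
τ_max = K·τ₀ = 1.2497 × 96.652 = 120.78 MPa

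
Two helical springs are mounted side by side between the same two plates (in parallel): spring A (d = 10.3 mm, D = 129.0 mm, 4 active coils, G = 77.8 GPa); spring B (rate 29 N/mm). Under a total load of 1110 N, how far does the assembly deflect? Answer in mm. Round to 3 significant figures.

k_A = Gd⁴/(8D³N_a) = (77.8×10³)(10.3⁴)/(8·129.0³·4) = 12.747 N/mm
Parallel: k_eq = 12.747 + 29 = 41.747 N/mm
δ = F/k_eq = 1110/41.747 = 26.589 mm

26.6 mm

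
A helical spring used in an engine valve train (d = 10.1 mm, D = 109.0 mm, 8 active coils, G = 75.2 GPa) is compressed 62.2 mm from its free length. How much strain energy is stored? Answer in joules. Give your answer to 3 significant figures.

k = Gd⁴/(8D³N_a) = (75.2×10³)(10.1⁴)/(8·109.0³·8) = 9.4416 N/mm
U = ½kδ² = 0.5 × 9.4416 × 62.2² = 18264 N·mm = 18.264 J

18.3 J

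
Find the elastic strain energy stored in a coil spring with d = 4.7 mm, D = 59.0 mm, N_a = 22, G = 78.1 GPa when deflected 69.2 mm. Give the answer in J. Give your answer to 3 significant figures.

k = Gd⁴/(8D³N_a) = (78.1×10³)(4.7⁴)/(8·59.0³·22) = 1.0543 N/mm
U = ½kδ² = 0.5 × 1.0543 × 69.2² = 2524.4 N·mm = 2.5244 J

2.52 J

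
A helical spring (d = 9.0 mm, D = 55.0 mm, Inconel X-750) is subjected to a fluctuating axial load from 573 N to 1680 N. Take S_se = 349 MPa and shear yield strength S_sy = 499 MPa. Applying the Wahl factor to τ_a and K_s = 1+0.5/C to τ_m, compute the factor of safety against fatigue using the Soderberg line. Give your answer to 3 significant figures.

C = D/d = 55.0/9.0 = 6.1111; K_W = (4C−1)/(4C−4)+0.615/C = 1.2474; K_s = 1+0.5/C = 1.0818
F_a = (F_max−F_min)/2 = 553.5 N; F_m = (F_max+F_min)/2 = 1126.5 N
τ_a = K_W·8F_aD/(πd³) = 1.2474 × 106.34 = 132.64 MPa
τ_m = K_s·8F_mD/(πd³) = 1.0818 × 216.42 = 234.13 MPa
Soderberg: 1/n_f = τ_a/S_se + τ_m/S_sy = 132.64/349 + 234.13/499 = 0.38007 + 0.46920 = 0.84927
n_f = 1/0.84927 = 1.177

1.18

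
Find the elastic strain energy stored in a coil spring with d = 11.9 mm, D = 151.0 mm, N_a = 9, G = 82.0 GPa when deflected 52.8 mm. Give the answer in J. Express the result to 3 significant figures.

9.25 J

k = Gd⁴/(8D³N_a) = (82.0×10³)(11.9⁴)/(8·151.0³·9) = 6.6334 N/mm
U = ½kδ² = 0.5 × 6.6334 × 52.8² = 9246.5 N·mm = 9.2465 J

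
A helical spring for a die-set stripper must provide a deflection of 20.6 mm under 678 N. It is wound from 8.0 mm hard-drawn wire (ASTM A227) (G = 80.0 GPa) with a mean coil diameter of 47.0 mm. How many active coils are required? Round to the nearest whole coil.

12

Required rate k = F/δ = 678/20.6 = 32.913 N/mm
N_a = Gd⁴/(8D³k) = (80.0×10³ × 8.0⁴)/(8 × 47.0³ × 32.913)
    = 3.2768e+08 / 2.73367e+07 = 11.99 → 12 coils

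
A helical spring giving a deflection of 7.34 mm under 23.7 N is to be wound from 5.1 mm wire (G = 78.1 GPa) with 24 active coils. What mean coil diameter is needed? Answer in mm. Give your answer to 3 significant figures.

Required rate k = F/δ = 23.7/7.34 = 3.2289 N/mm
D = (Gd⁴/(8N_a·k))^(1/3) = (78.1×10³·5.1⁴/(8·24·3.2289))^(1/3)
  = (85227.2)^(1/3) = 44.0074 mm

44.0 mm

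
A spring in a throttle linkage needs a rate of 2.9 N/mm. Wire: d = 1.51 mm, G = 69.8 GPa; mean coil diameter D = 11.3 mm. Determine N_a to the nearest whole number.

N_a = Gd⁴/(8D³k) = (69.8×10³ × 1.51⁴)/(8 × 11.3³ × 2.9)
    = 362880 / 33475.2 = 10.84 → 11 coils

11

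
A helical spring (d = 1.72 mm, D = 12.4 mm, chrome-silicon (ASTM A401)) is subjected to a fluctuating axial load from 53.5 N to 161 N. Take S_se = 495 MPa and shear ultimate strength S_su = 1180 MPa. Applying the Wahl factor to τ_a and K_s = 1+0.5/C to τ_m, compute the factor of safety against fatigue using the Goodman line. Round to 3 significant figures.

C = D/d = 12.4/1.72 = 7.2093; K_W = (4C−1)/(4C−4)+0.615/C = 1.2061; K_s = 1+0.5/C = 1.0694
F_a = (F_max−F_min)/2 = 53.75 N; F_m = (F_max+F_min)/2 = 107.25 N
τ_a = K_W·8F_aD/(πd³) = 1.2061 × 333.55 = 402.29 MPa
τ_m = K_s·8F_mD/(πd³) = 1.0694 × 665.54 = 711.7 MPa
Goodman: 1/n_f = τ_a/S_se + τ_m/S_su = 402.29/495 + 711.7/1180 = 0.81270 + 0.60313 = 1.4158
n_f = 1/1.4158 = 0.7063

0.706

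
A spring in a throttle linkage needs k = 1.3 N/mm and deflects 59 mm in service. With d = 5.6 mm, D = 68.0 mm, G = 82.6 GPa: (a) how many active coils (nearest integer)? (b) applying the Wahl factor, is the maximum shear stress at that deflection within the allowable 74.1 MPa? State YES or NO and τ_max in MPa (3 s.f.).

N_a = Gd⁴/(8D³k) = (82.6×10³)(5.6⁴)/(8·68.0³·1.3) = 24.84 → N_a = 25
Actual rate k = Gd⁴/(8D³·25) = 1.2917 N/mm
Working load F = kδ = 1.2917·59 = 76.213 N
C = 68.0/5.6 = 12.1429; K_W = (4C−1)/(4C−4)+0.615/C = 1.1180
τ_max = K_W·8FD/(πd³) = 1.1180·75.147 = 84.011 MPa
τ_max > 74.1 MPa → exceeds allowable

(a) 25 coils; (b) NO, τ_max = 84.0 MPa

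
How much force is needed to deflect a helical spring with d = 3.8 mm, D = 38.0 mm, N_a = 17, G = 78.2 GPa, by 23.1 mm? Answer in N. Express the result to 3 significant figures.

50.5 N

k = Gd⁴/(8D³N_a) = (78.2×10³)(3.8⁴)/(8·38.0³·17) = 2.185 N/mm
F = k·δ = 2.185 × 23.1 = 50.473 N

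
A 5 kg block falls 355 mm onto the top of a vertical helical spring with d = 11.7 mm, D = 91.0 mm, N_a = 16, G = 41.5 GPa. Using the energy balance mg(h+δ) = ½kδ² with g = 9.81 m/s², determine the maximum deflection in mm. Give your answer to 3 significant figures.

k = Gd⁴/(8D³N_a) = (41.5×10³)(11.7⁴)/(8·91.0³·16) = 8.0623 N/mm
W = mg = 5 × 9.81 = 49.05 N
½kδ² − Wδ − Wh = 0 → δ = (W + √(W² + 2kWh))/k
δ = (49.05 + √(2405.9 + 280773))/8.0623 = (49.05 + 532.15)/8.0623 = 72.088 mm

72.1 mm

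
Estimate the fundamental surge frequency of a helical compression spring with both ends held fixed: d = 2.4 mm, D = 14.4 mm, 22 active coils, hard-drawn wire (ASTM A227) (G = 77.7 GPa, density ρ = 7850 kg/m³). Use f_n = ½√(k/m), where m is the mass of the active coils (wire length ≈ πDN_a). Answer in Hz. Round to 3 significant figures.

k = Gd⁴/(8D³N_a) = (77.7×10³)(2.4⁴)/(8·14.4³·22) = 4.9053 N/mm = 4905.3 N/m
Wire length L = πDN_a = π·14.4·22 = 995.26 mm
m = ρ·(πd²/4)·L = 7850 × 4.5239×10⁻⁶ m² × 0.99526 m = 0.035344 kg
f_n = ½√(k/m) = 0.5·√(4905.3/0.035344) = 0.5·√(1.3879e+05) = 186.27 Hz

186 Hz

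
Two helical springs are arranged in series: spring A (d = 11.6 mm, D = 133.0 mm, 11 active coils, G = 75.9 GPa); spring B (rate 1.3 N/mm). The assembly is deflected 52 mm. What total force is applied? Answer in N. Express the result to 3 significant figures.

k_A = Gd⁴/(8D³N_a) = (75.9×10³)(11.6⁴)/(8·133.0³·11) = 6.638 N/mm
Series: 1/k_eq = 1/6.638 + 1/1.3 = 0.91988; k_eq = 1.0871 N/mm
F = k_eq·δ = 1.0871·52 = 56.529 N

56.5 N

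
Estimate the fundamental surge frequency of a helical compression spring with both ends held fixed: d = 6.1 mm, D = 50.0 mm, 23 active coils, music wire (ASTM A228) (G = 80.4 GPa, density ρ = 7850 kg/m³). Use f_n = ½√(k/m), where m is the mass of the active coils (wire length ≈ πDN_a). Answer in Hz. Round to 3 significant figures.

38.2 Hz

k = Gd⁴/(8D³N_a) = (80.4×10³)(6.1⁴)/(8·50.0³·23) = 4.84 N/mm = 4840 N/m
Wire length L = πDN_a = π·50.0·23 = 3612.8 mm
m = ρ·(πd²/4)·L = 7850 × 29.225×10⁻⁶ m² × 3.6128 m = 0.82883 kg
f_n = ½√(k/m) = 0.5·√(4840/0.82883) = 0.5·√(5839.6) = 38.209 Hz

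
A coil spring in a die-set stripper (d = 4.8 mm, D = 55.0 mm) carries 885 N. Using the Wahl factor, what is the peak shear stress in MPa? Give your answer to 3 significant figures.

1260 MPa

Spring index C = D/d = 55.0/4.8 = 11.4583
K_W = (4C−1)/(4C−4) + 0.615/C = 44.833/41.833 + 0.0537 = 1.1254
τ₀ = 8FD/(πd³) = 8·885·55.0/(π·4.8³) = 389400/347.44 = 1120.8 MPa
τ_max = K·τ₀ = 1.1254 × 1120.8 = 1261.3 MPa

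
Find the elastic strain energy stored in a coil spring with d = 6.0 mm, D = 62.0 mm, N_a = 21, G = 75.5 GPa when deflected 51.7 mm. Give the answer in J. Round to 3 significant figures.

k = Gd⁴/(8D³N_a) = (75.5×10³)(6.0⁴)/(8·62.0³·21) = 2.4438 N/mm
U = ½kδ² = 0.5 × 2.4438 × 51.7² = 3266 N·mm = 3.266 J

3.27 J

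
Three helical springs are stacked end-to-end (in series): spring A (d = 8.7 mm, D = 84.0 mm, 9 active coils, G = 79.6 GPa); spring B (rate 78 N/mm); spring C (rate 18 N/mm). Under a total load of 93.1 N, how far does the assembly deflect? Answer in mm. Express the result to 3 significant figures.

k_A = Gd⁴/(8D³N_a) = (79.6×10³)(8.7⁴)/(8·84.0³·9) = 10.686 N/mm
Series: 1/k_eq = 1/10.686 + 1/78 + 1/18 = 0.16196; k_eq = 6.1745 N/mm
δ = F/k_eq = 93.1/6.1745 = 15.078 mm

15.1 mm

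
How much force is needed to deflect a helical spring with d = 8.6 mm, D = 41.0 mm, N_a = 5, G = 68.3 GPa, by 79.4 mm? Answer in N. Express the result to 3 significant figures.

10800 N

k = Gd⁴/(8D³N_a) = (68.3×10³)(8.6⁴)/(8·41.0³·5) = 135.52 N/mm
F = k·δ = 135.52 × 79.4 = 10760 N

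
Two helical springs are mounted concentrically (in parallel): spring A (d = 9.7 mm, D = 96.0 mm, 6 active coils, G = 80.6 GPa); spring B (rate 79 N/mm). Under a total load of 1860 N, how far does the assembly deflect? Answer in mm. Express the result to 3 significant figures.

19.4 mm

k_A = Gd⁴/(8D³N_a) = (80.6×10³)(9.7⁴)/(8·96.0³·6) = 16.802 N/mm
Parallel: k_eq = 16.802 + 79 = 95.802 N/mm
δ = F/k_eq = 1860/95.802 = 19.415 mm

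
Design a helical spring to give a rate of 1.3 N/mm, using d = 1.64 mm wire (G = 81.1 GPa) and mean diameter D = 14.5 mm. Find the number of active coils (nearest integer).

N_a = Gd⁴/(8D³k) = (81.1×10³ × 1.64⁴)/(8 × 14.5³ × 1.3)
    = 586673 / 31705.7 = 18.5 → 19 coils

19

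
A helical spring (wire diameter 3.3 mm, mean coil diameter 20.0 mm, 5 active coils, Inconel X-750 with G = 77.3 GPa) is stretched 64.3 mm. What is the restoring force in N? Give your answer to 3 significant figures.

k = Gd⁴/(8D³N_a) = (77.3×10³)(3.3⁴)/(8·20.0³·5) = 28.647 N/mm
F = k·δ = 28.647 × 64.3 = 1842 N

1840 N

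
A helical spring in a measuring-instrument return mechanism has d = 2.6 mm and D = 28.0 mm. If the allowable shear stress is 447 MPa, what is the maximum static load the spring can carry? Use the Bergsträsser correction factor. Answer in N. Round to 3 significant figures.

98.0 N

C = D/d = 28.0/2.6 = 10.7692
K_B = (4C+2)/(4C−3) = 45.077/40.077 = 1.1248
τ_max = K·8FD/(πd³) → F_max = τ_allow·πd³/(8DK)
F_max = 447·π·2.6³/(8·28.0·1.1248) = 24682/251.95 = 97.965 N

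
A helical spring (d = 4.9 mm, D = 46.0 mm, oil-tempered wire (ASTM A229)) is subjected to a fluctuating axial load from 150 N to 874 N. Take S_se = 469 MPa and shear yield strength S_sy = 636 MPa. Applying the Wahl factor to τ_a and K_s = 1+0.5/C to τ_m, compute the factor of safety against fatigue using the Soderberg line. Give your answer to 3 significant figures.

C = D/d = 46.0/4.9 = 9.3878; K_W = (4C−1)/(4C−4)+0.615/C = 1.1549; K_s = 1+0.5/C = 1.0533
F_a = (F_max−F_min)/2 = 362 N; F_m = (F_max+F_min)/2 = 512 N
τ_a = K_W·8F_aD/(πd³) = 1.1549 × 360.43 = 416.27 MPa
τ_m = K_s·8F_mD/(πd³) = 1.0533 × 509.78 = 536.93 MPa
Soderberg: 1/n_f = τ_a/S_se + τ_m/S_sy = 416.27/469 + 536.93/636 = 0.88756 + 0.84423 = 1.7318
n_f = 1/1.7318 = 0.5774

0.577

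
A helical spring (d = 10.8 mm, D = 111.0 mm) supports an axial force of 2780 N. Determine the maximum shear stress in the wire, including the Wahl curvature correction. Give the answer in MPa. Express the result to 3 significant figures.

712 MPa

Spring index C = D/d = 111.0/10.8 = 10.2778
K_W = (4C−1)/(4C−4) + 0.615/C = 40.111/37.111 + 0.0598 = 1.1407
τ₀ = 8FD/(πd³) = 8·2780·111.0/(π·10.8³) = 2.46864e+06/3957.5 = 623.79 MPa
τ_max = K·τ₀ = 1.1407 × 623.79 = 711.54 MPa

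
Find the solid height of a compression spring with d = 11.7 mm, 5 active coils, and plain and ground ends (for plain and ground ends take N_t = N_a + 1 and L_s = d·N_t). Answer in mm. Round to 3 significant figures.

plain and ground ends: N_t = N_a + 1 = 5 + 1 = 6
L_s = d·N_t = 11.7 × 6 = 70.2 mm

70.2 mm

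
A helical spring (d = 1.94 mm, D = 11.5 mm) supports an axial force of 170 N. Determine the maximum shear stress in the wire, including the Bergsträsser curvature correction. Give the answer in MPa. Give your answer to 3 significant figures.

Spring index C = D/d = 11.5/1.94 = 5.9278
K_B = (4C+2)/(4C−3) = 25.711/20.711 = 1.2414
τ₀ = 8FD/(πd³) = 8·170·11.5/(π·1.94³) = 15640/22.938 = 681.84 MPa
τ_max = K·τ₀ = 1.2414 × 681.84 = 846.44 MPa

846 MPa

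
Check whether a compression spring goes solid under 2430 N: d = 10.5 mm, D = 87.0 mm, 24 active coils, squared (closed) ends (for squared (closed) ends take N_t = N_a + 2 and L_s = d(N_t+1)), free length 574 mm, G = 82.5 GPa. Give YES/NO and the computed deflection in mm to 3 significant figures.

YES, δ = 306 mm

k = Gd⁴/(8D³N_a) = (82.5×10³)(10.5⁴)/(8·87.0³·24) = 7.9314 N/mm
N_t = 26; L_s = 10.5·27 = 283.5 mm; δ_solid = L₀ − L_s = 574 − 283.5 = 290.5 mm
δ = F/k = 2430/7.9314 = 306.38 mm
δ ≥ δ_solid → spring goes solid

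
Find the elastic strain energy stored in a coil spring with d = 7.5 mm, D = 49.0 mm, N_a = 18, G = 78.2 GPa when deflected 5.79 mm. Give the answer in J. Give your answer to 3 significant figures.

k = Gd⁴/(8D³N_a) = (78.2×10³)(7.5⁴)/(8·49.0³·18) = 14.605 N/mm
U = ½kδ² = 0.5 × 14.605 × 5.79² = 244.81 N·mm = 0.24481 J

0.245 J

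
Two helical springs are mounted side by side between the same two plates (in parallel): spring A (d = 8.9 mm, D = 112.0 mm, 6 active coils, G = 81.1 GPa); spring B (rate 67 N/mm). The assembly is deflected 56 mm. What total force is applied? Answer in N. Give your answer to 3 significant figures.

k_A = Gd⁴/(8D³N_a) = (81.1×10³)(8.9⁴)/(8·112.0³·6) = 7.5455 N/mm
Parallel: k_eq = 7.5455 + 67 = 74.545 N/mm
F = k_eq·δ = 74.545·56 = 4174.5 N

4170 N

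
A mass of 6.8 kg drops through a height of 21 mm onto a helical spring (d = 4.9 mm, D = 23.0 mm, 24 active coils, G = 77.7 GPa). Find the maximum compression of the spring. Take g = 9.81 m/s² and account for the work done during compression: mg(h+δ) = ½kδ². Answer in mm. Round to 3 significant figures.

k = Gd⁴/(8D³N_a) = (77.7×10³)(4.9⁴)/(8·23.0³·24) = 19.174 N/mm
W = mg = 6.8 × 9.81 = 66.708 N
½kδ² − Wδ − Wh = 0 → δ = (W + √(W² + 2kWh))/k
δ = (66.708 + √(4450 + 53721.5))/19.174 = (66.708 + 241.19)/19.174 = 16.058 mm

16.1 mm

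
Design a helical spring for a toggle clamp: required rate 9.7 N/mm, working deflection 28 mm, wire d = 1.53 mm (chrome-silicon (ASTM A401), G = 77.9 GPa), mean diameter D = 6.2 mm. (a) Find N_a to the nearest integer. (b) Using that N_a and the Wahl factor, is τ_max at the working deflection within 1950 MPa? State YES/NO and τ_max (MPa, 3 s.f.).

N_a = Gd⁴/(8D³k) = (77.9×10³)(1.53⁴)/(8·6.2³·9.7) = 23.08 → N_a = 23
Actual rate k = Gd⁴/(8D³·23) = 9.7344 N/mm
Working load F = kδ = 9.7344·28 = 272.56 N
C = 6.2/1.53 = 4.0523; K_W = (4C−1)/(4C−4)+0.615/C = 1.3975
τ_max = K_W·8FD/(πd³) = 1.3975·1201.5 = 1679.1 MPa
τ_max ≤ 1950 MPa → acceptable

(a) 23 coils; (b) YES, τ_max = 1680 MPa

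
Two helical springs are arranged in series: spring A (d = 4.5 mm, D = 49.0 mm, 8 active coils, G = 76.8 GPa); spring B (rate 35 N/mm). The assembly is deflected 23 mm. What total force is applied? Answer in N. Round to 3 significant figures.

85.9 N

k_A = Gd⁴/(8D³N_a) = (76.8×10³)(4.5⁴)/(8·49.0³·8) = 4.1826 N/mm
Series: 1/k_eq = 1/4.1826 + 1/35 = 0.26766; k_eq = 3.7361 N/mm
F = k_eq·δ = 3.7361·23 = 85.93 N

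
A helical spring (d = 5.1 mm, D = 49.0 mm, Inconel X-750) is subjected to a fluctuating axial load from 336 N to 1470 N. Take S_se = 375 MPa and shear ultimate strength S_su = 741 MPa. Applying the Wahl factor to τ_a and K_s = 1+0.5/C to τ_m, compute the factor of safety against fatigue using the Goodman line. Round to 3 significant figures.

0.352

C = D/d = 49.0/5.1 = 9.6078; K_W = (4C−1)/(4C−4)+0.615/C = 1.1511; K_s = 1+0.5/C = 1.0520
F_a = (F_max−F_min)/2 = 567 N; F_m = (F_max+F_min)/2 = 903 N
τ_a = K_W·8F_aD/(πd³) = 1.1511 × 533.35 = 613.96 MPa
τ_m = K_s·8F_mD/(πd³) = 1.0520 × 849.4 = 893.61 MPa
Goodman: 1/n_f = τ_a/S_se + τ_m/S_su = 613.96/375 + 893.61/741 = 1.63721 + 1.20595 = 2.8432
n_f = 1/2.8432 = 0.3517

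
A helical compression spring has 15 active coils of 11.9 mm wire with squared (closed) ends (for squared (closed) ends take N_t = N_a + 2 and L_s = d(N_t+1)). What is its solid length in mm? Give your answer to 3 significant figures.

214 mm

squared (closed) ends: N_t = N_a + 2 = 15 + 2 = 17
L_s = d·(N_t+1) = 11.9 × 18 = 214.2 mm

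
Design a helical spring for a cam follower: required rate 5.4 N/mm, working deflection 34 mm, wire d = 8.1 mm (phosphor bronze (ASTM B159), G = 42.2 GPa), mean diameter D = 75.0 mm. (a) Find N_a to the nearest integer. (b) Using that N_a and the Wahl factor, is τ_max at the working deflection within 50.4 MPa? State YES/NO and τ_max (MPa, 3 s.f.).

(a) 10 coils; (b) NO, τ_max = 76.1 MPa

N_a = Gd⁴/(8D³k) = (42.2×10³)(8.1⁴)/(8·75.0³·5.4) = 9.967 → N_a = 10
Actual rate k = Gd⁴/(8D³·10) = 5.3824 N/mm
Working load F = kδ = 5.3824·34 = 183 N
C = 75.0/8.1 = 9.2593; K_W = (4C−1)/(4C−4)+0.615/C = 1.1572
τ_max = K_W·8FD/(πd³) = 1.1572·65.766 = 76.107 MPa
τ_max > 50.4 MPa → exceeds allowable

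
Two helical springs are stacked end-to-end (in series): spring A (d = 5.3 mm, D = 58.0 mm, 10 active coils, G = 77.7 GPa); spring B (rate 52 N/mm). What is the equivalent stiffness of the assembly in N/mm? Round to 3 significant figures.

3.65 N/mm

k_A = Gd⁴/(8D³N_a) = (77.7×10³)(5.3⁴)/(8·58.0³·10) = 3.9278 N/mm
Series: 1/k_eq = 1/3.9278 + 1/52 = 0.27383; k_eq = 3.652 N/mm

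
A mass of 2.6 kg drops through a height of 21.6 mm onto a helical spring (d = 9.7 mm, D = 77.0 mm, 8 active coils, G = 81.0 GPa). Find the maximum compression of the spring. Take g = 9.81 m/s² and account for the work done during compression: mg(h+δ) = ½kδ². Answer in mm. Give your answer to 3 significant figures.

k = Gd⁴/(8D³N_a) = (81.0×10³)(9.7⁴)/(8·77.0³·8) = 24.543 N/mm
W = mg = 2.6 × 9.81 = 25.506 N
½kδ² − Wδ − Wh = 0 → δ = (W + √(W² + 2kWh))/k
δ = (25.506 + √(650.56 + 27042.4))/24.543 = (25.506 + 166.41)/24.543 = 7.8198 mm

7.82 mm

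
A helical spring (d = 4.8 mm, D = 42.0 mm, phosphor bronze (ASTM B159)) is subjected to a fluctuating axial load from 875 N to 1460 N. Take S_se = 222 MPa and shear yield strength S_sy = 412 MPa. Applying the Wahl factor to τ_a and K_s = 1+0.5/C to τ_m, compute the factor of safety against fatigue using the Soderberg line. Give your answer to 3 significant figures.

C = D/d = 42.0/4.8 = 8.7500; K_W = (4C−1)/(4C−4)+0.615/C = 1.1671; K_s = 1+0.5/C = 1.0571
F_a = (F_max−F_min)/2 = 292.5 N; F_m = (F_max+F_min)/2 = 1167.5 N
τ_a = K_W·8F_aD/(πd³) = 1.1671 × 282.87 = 330.13 MPa
τ_m = K_s·8F_mD/(πd³) = 1.0571 × 1129.1 = 1193.6 MPa
Soderberg: 1/n_f = τ_a/S_se + τ_m/S_sy = 330.13/222 + 1193.6/412 = 1.48707 + 2.89707 = 4.3841
n_f = 1/4.3841 = 0.2281

0.228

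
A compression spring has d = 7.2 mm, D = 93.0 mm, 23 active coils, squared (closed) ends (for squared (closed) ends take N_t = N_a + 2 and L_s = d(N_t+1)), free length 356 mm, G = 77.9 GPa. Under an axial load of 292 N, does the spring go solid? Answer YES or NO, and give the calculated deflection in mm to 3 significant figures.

k = Gd⁴/(8D³N_a) = (77.9×10³)(7.2⁴)/(8·93.0³·23) = 1.4145 N/mm
N_t = 25; L_s = 7.2·26 = 187.2 mm; δ_solid = L₀ − L_s = 356 − 187.2 = 168.8 mm
δ = F/k = 292/1.4145 = 206.43 mm
δ ≥ δ_solid → spring goes solid

YES, δ = 206 mm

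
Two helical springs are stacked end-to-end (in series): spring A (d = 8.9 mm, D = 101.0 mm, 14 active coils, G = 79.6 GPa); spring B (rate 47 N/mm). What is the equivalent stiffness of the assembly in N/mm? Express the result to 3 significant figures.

3.96 N/mm

k_A = Gd⁴/(8D³N_a) = (79.6×10³)(8.9⁴)/(8·101.0³·14) = 4.328 N/mm
Series: 1/k_eq = 1/4.328 + 1/47 = 0.25233; k_eq = 3.9631 N/mm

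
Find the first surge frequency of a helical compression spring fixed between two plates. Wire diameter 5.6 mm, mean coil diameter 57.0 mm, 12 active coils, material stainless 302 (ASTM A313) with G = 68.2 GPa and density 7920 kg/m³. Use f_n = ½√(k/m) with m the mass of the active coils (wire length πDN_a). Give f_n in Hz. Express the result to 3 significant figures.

k = Gd⁴/(8D³N_a) = (68.2×10³)(5.6⁴)/(8·57.0³·12) = 3.7726 N/mm = 3772.6 N/m
Wire length L = πDN_a = π·57.0·12 = 2148.8 mm
m = ρ·(πd²/4)·L = 7920 × 24.63×10⁻⁶ m² × 2.1488 m = 0.41918 kg
f_n = ½√(k/m) = 0.5·√(3772.6/0.41918) = 0.5·√(9000) = 47.434 Hz

47.4 Hz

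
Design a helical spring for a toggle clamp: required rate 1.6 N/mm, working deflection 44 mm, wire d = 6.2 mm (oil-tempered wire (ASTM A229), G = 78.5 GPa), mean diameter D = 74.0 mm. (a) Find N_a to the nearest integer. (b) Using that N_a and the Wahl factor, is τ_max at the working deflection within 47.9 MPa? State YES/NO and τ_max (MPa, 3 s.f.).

N_a = Gd⁴/(8D³k) = (78.5×10³)(6.2⁴)/(8·74.0³·1.6) = 22.36 → N_a = 22
Actual rate k = Gd⁴/(8D³·22) = 1.6264 N/mm
Working load F = kδ = 1.6264·44 = 71.562 N
C = 74.0/6.2 = 11.9355; K_W = (4C−1)/(4C−4)+0.615/C = 1.1201
τ_max = K_W·8FD/(πd³) = 1.1201·56.582 = 63.378 MPa
τ_max > 47.9 MPa → exceeds allowable

(a) 22 coils; (b) NO, τ_max = 63.4 MPa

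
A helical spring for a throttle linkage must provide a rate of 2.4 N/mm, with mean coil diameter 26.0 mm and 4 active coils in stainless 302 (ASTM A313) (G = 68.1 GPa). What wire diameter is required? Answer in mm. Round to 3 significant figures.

2.11 mm

d = (8D³N_a·k / G)^(1/4) = (8·26.0³·4·2.4 / (68.1×10³))^0.25
  = (19.821)^0.25 = 2.1100 mm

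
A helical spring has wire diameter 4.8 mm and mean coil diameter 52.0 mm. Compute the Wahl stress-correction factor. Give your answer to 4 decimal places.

1.1330

C = D/d = 52.0/4.8 = 10.8333
K_W = (4C−1)/(4C−4) + 0.615/C = 42.333/39.333 + 0.0568 = 1.1330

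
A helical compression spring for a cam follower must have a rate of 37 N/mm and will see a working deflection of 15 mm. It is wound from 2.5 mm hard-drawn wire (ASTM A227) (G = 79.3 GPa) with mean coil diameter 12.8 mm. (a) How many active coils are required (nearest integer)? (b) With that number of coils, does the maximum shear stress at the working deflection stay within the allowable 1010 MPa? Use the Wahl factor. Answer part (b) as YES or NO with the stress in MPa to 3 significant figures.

N_a = Gd⁴/(8D³k) = (79.3×10³)(2.5⁴)/(8·12.8³·37) = 4.99 → N_a = 5
Actual rate k = Gd⁴/(8D³·5) = 36.927 N/mm
Working load F = kδ = 36.927·15 = 553.9 N
C = 12.8/2.5 = 5.1200; K_W = (4C−1)/(4C−4)+0.615/C = 1.3022
τ_max = K_W·8FD/(πd³) = 1.3022·1155.5 = 1504.6 MPa
τ_max > 1010 MPa → exceeds allowable

(a) 5 coils; (b) NO, τ_max = 1500 MPa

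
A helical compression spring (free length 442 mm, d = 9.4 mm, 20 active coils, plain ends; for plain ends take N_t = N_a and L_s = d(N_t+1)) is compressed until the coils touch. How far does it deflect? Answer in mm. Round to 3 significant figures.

245 mm

N_t = 20; L_s = 9.4·21 = 197.4 mm
δ_solid = L₀ − L_s = 442 − 197.4 = 244.6 mm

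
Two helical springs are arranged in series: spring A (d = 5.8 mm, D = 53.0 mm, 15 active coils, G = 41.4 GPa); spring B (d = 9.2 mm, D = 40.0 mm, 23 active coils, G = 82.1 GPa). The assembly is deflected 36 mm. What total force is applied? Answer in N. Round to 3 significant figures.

89.7 N

k_A = Gd⁴/(8D³N_a) = (41.4×10³)(5.8⁴)/(8·53.0³·15) = 2.6224 N/mm
k_B = Gd⁴/(8D³N_a) = (82.1×10³)(9.2⁴)/(8·40.0³·23) = 49.946 N/mm
Series: 1/k_eq = 1/2.6224 + 1/49.946 = 0.40135; k_eq = 2.4916 N/mm
F = k_eq·δ = 2.4916·36 = 89.698 N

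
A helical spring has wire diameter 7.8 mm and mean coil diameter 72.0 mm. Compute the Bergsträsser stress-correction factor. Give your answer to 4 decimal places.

C = D/d = 72.0/7.8 = 9.2308
K_B = (4C+2)/(4C−3) = 38.923/33.923 = 1.1474

1.1474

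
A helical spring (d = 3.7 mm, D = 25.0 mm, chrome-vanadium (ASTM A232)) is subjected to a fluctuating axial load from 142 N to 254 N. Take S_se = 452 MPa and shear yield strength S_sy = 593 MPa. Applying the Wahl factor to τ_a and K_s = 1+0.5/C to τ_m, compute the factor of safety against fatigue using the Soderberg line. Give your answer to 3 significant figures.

C = D/d = 25.0/3.7 = 6.7568; K_W = (4C−1)/(4C−4)+0.615/C = 1.2213; K_s = 1+0.5/C = 1.0740
F_a = (F_max−F_min)/2 = 56 N; F_m = (F_max+F_min)/2 = 198 N
τ_a = K_W·8F_aD/(πd³) = 1.2213 × 70.382 = 85.958 MPa
τ_m = K_s·8F_mD/(πd³) = 1.0740 × 248.85 = 267.27 MPa
Soderberg: 1/n_f = τ_a/S_se + τ_m/S_sy = 85.958/452 + 267.27/593 = 0.19017 + 0.45070 = 0.64087
n_f = 1/0.64087 = 1.56

1.56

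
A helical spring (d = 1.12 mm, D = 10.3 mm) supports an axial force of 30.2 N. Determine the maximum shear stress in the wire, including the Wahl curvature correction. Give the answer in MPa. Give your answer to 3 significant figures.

653 MPa

Spring index C = D/d = 10.3/1.12 = 9.1964
K_W = (4C−1)/(4C−4) + 0.615/C = 35.786/32.786 + 0.0669 = 1.1584
τ₀ = 8FD/(πd³) = 8·30.2·10.3/(π·1.12³) = 2488.48/4.4137 = 563.81 MPa
τ_max = K·τ₀ = 1.1584 × 563.81 = 653.1 MPa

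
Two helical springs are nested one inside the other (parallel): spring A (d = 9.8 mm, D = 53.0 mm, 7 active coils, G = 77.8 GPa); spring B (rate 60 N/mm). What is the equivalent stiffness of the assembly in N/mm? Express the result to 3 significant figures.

146 N/mm

k_A = Gd⁴/(8D³N_a) = (77.8×10³)(9.8⁴)/(8·53.0³·7) = 86.073 N/mm
Parallel: k_eq = 86.073 + 60 = 146.07 N/mm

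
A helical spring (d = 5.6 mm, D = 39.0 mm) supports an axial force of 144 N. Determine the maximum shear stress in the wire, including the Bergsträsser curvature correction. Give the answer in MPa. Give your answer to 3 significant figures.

Spring index C = D/d = 39.0/5.6 = 6.9643
K_B = (4C+2)/(4C−3) = 29.857/24.857 = 1.2011
τ₀ = 8FD/(πd³) = 8·144·39.0/(π·5.6³) = 44928/551.71 = 81.434 MPa
τ_max = K·τ₀ = 1.2011 × 81.434 = 97.814 MPa

97.8 MPa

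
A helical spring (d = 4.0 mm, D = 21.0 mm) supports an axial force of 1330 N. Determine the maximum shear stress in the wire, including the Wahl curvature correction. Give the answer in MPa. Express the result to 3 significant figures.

Spring index C = D/d = 21.0/4.0 = 5.2500
K_W = (4C−1)/(4C−4) + 0.615/C = 20.000/17.000 + 0.1171 = 1.2936
τ₀ = 8FD/(πd³) = 8·1330·21.0/(π·4.0³) = 223440/201.06 = 1111.3 MPa
τ_max = K·τ₀ = 1.2936 × 1111.3 = 1437.6 MPa

1440 MPa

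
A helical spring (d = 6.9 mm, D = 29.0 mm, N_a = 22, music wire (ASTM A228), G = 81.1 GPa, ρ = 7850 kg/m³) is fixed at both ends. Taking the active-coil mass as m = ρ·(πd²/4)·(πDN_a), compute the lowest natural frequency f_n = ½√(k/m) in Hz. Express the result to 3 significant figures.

k = Gd⁴/(8D³N_a) = (81.1×10³)(6.9⁴)/(8·29.0³·22) = 42.826 N/mm = 42826 N/m
Wire length L = πDN_a = π·29.0·22 = 2004.3 mm
m = ρ·(πd²/4)·L = 7850 × 37.393×10⁻⁶ m² × 2.0043 m = 0.58834 kg
f_n = ½√(k/m) = 0.5·√(42826/0.58834) = 0.5·√(72792) = 134.9 Hz

135 Hz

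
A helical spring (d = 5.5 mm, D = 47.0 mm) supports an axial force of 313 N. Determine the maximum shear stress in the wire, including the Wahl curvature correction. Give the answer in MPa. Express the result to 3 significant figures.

264 MPa

Spring index C = D/d = 47.0/5.5 = 8.5455
K_W = (4C−1)/(4C−4) + 0.615/C = 33.182/30.182 + 0.0720 = 1.1714
τ₀ = 8FD/(πd³) = 8·313·47.0/(π·5.5³) = 117688/522.68 = 225.16 MPa
τ_max = K·τ₀ = 1.1714 × 225.16 = 263.75 MPa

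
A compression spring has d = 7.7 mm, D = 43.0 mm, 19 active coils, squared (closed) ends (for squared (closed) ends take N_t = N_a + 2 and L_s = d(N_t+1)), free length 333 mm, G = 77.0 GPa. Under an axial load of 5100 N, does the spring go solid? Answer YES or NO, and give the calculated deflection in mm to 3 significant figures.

k = Gd⁴/(8D³N_a) = (77.0×10³)(7.7⁴)/(8·43.0³·19) = 22.398 N/mm
N_t = 21; L_s = 7.7·22 = 169.4 mm; δ_solid = L₀ − L_s = 333 − 169.4 = 163.6 mm
δ = F/k = 5100/22.398 = 227.7 mm
δ ≥ δ_solid → spring goes solid

YES, δ = 228 mm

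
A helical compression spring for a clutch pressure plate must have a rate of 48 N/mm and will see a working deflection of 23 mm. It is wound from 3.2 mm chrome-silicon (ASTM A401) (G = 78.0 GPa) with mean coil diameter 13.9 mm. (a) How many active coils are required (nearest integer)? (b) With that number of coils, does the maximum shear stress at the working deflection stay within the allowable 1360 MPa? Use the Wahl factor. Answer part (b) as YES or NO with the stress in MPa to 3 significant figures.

(a) 8 coils; (b) NO, τ_max = 1610 MPa

N_a = Gd⁴/(8D³k) = (78.0×10³)(3.2⁴)/(8·13.9³·48) = 7.931 → N_a = 8
Actual rate k = Gd⁴/(8D³·8) = 47.585 N/mm
Working load F = kδ = 47.585·23 = 1094.5 N
C = 13.9/3.2 = 4.3438; K_W = (4C−1)/(4C−4)+0.615/C = 1.3659
τ_max = K_W·8FD/(πd³) = 1.3659·1182.2 = 1614.8 MPa
τ_max > 1360 MPa → exceeds allowable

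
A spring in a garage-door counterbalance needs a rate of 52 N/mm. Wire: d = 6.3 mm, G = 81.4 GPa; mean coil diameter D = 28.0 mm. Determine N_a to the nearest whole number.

N_a = Gd⁴/(8D³k) = (81.4×10³ × 6.3⁴)/(8 × 28.0³ × 52)
    = 1.28229e+08 / 9.13203e+06 = 14.04 → 14 coils

14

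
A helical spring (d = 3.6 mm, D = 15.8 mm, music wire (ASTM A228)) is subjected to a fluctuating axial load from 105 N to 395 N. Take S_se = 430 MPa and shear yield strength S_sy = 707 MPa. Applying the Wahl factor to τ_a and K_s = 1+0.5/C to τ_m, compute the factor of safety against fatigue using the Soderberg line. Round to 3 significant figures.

C = D/d = 15.8/3.6 = 4.3889; K_W = (4C−1)/(4C−4)+0.615/C = 1.3614; K_s = 1+0.5/C = 1.1139
F_a = (F_max−F_min)/2 = 145 N; F_m = (F_max+F_min)/2 = 250 N
τ_a = K_W·8F_aD/(πd³) = 1.3614 × 125.04 = 170.24 MPa
τ_m = K_s·8F_mD/(πd³) = 1.1139 × 215.59 = 240.15 MPa
Soderberg: 1/n_f = τ_a/S_se + τ_m/S_sy = 170.24/430 + 240.15/707 = 0.39590 + 0.33968 = 0.73558
n_f = 1/0.73558 = 1.359

1.36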